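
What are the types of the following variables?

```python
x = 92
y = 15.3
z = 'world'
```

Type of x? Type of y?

x is assigned a bare integer (no decimal point), so it is an int; y is assigned a number with a decimal point, so it is a float

int, float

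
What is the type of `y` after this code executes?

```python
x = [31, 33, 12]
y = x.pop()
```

list.pop() returns the popped element

int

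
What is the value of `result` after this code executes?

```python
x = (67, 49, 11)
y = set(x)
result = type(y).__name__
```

x is tuple; y is set; result = 'set'

'set'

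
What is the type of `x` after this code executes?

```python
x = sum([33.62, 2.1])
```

sum() of floats returns float

float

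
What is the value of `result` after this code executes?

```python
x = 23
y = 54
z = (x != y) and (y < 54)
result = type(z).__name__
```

x is int; y is int; z is bool; result = 'bool'

'bool'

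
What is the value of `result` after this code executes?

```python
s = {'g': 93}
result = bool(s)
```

s = {'g': 93}; result = True

True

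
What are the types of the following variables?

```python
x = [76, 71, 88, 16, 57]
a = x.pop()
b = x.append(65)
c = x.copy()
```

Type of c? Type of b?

copy() returns list; append() returns None

list, NoneType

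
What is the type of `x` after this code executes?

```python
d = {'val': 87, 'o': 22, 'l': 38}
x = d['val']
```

Accessing dict[str, int] with str key returns int

int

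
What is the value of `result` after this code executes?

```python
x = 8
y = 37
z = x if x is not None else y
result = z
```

x = 8; y = 37; z = 8; result = 8

8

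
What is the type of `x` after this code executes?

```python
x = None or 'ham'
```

'or' with None returns the other truthy value (str)

str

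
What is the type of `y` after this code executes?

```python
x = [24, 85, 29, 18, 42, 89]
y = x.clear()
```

list.clear() returns None

NoneType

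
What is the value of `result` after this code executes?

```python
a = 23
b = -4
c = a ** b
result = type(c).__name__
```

a is int; b is int; c is float; result = 'float'

'float'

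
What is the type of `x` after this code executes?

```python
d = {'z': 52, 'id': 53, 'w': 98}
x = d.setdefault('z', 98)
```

dict.setdefault() returns the (existing or default) value

int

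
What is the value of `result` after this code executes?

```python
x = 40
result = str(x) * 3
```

x = 40; result = '404040'

'404040'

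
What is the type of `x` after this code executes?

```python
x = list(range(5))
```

list(range()) returns list

list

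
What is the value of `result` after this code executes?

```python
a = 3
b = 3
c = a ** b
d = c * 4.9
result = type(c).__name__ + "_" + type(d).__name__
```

a is int; b is int; c is int; d is float; result = 'int_float'

'int_float'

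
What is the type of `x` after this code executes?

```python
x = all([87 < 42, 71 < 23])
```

all() returns bool

bool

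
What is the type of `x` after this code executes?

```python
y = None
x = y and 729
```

'and' returns first falsy value (None)

NoneType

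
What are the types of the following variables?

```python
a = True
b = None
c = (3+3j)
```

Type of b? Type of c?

b is assigned None, whose type is NoneType; c is assigned (3+3j), an int plus an imaginary literal (j suffix), which evaluates to complex

NoneType, complex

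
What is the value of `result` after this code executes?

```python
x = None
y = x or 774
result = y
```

x = None; y = 774; result = 774

774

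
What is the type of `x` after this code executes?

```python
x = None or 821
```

'or' with None returns the other truthy value

int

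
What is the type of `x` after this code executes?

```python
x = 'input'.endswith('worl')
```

str.endswith() returns bool

bool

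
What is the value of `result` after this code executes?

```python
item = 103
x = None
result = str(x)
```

item = 103; x = None; result = 'None'

'None'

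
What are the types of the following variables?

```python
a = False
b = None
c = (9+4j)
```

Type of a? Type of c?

a is assigned the constant False, which has type bool; c is assigned (9+4j), an int plus an imaginary literal (j suffix), which evaluates to complex

bool, complex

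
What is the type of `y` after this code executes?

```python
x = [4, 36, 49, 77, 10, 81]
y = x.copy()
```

list.copy() returns list

list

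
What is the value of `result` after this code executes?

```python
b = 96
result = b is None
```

b = 96; result = False

False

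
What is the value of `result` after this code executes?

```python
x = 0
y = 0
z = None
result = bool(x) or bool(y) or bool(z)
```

x = 0; y = 0; z = None; result = False

False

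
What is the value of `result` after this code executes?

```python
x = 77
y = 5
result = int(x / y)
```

x = 77; y = 5; result = 15

15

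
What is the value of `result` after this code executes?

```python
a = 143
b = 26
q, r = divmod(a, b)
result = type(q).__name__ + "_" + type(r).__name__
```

a is int; b is int; q is int; r is int; result = 'int_int'

'int_int'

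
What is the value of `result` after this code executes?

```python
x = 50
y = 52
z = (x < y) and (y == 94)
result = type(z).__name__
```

x is int; y is int; z is bool; result = 'bool'

'bool'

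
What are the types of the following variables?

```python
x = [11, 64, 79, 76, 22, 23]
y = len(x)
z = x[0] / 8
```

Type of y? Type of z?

len() returns int; int / int = float

int, float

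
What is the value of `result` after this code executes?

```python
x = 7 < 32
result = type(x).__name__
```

x is bool; result = 'bool'

'bool'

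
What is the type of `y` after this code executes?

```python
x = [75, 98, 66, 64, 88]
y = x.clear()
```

list.clear() returns None

NoneType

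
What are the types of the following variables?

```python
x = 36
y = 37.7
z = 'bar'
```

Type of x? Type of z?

x is assigned a bare integer (no decimal point), so it is an int; z is assigned a quoted string literal, so it is a str

int, str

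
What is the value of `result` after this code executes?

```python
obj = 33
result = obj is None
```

obj = 33; result = False

False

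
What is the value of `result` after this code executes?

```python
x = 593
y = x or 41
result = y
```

x = 593; y = 593; result = 593

593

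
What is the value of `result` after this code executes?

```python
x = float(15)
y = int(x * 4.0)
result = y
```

x = 15.0; y = 60; result = 60

60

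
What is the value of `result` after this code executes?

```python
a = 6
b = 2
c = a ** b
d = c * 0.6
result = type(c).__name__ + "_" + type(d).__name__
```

a is int; b is int; c is int; d is float; result = 'int_float'

'int_float'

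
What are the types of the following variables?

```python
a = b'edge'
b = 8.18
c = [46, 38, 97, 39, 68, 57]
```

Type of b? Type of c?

b is assigned a number with a decimal point, so it is a float; c is assigned a list literal (square brackets)

float, list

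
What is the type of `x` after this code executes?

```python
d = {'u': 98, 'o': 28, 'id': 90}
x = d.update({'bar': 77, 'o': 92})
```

dict.update() returns None

NoneType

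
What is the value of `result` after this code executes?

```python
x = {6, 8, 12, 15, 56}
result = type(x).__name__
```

x is set; result = 'set'

'set'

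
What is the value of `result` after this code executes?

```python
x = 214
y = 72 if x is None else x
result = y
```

x = 214; y = 214; result = 214

214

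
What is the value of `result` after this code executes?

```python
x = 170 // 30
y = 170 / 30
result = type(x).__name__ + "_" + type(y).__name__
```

x is int; y is float; result = 'int_float'

'int_float'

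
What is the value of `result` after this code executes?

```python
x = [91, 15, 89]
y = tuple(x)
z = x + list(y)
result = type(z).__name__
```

x is list; y is tuple; z is list; result = 'list'

'list'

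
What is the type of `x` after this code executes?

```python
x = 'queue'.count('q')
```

str.count() returns int

int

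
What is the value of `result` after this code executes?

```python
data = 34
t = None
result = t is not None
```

data = 34; t = None; result = False

False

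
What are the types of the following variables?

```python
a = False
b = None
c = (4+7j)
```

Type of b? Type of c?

b is assigned None, whose type is NoneType; c is assigned (4+7j), an int plus an imaginary literal (j suffix), which evaluates to complex

NoneType, complex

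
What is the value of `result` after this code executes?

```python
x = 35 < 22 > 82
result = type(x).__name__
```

x is bool; result = 'bool'

'bool'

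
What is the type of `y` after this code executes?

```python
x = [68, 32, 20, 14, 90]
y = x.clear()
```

list.clear() returns None

NoneType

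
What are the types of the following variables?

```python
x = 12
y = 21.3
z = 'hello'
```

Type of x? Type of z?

x is assigned a bare integer (no decimal point), so it is an int; z is assigned a quoted string literal, so it is a str

int, str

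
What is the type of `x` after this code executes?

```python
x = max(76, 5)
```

max() of ints returns int

int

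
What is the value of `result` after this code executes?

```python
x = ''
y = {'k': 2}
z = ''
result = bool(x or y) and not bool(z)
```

x = ''; y = {'k': 2}; z = ''; result = True

True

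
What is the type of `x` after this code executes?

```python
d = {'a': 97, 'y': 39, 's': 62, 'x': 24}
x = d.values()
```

.values() returns dict_values view

dict_values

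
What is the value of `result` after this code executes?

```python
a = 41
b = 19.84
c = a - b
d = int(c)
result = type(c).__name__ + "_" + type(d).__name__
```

a is int; b is float; c is float; d is int; result = 'float_int'

'float_int'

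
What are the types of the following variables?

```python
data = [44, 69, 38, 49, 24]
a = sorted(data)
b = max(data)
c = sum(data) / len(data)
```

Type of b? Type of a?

max of ints returns int; sorted() returns list

int, list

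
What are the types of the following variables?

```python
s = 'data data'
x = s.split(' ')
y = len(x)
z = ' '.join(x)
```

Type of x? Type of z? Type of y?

str.split() returns list; str.join() returns str; len() returns int

list, str, int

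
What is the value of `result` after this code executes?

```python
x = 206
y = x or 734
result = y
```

x = 206; y = 206; result = 206

206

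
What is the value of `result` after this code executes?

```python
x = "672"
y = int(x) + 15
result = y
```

x = '672'; y = 687; result = 687

687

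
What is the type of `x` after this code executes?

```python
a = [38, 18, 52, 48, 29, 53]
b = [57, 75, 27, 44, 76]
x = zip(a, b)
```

zip() returns a zip object

zip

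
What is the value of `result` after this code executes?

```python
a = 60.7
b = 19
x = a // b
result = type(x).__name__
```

a is float; b is int; x is float; result = 'float'

'float'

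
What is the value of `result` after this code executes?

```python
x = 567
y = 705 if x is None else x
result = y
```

x = 567; y = 567; result = 567

567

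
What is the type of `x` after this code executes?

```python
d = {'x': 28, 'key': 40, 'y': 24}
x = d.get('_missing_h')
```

dict.get() returns None when key not found

NoneType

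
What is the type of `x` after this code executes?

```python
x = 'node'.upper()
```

str.upper() returns str

str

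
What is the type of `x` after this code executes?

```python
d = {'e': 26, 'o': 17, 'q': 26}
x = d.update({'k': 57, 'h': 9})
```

dict.update() returns None

NoneType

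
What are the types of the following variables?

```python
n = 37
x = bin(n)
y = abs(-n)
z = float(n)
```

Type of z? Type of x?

float() returns float; bin() returns str

float, str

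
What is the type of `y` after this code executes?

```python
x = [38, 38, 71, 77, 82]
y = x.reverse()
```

list.reverse() returns None

NoneType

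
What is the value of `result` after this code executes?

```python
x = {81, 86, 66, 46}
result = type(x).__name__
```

x is set; result = 'set'

'set'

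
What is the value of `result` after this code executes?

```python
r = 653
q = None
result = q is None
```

r = 653; q = None; result = True

True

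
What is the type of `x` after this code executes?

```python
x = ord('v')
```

ord() returns int (code point)

int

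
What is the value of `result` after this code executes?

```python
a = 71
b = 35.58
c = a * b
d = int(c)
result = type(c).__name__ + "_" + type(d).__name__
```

a is int; b is float; c is float; d is int; result = 'float_int'

'float_int'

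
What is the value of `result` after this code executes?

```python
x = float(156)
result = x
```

x = 156.0; result = 156.0

156.0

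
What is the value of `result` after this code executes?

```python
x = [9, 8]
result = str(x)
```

x = [9, 8]; result = '[9, 8]'

'[9, 8]'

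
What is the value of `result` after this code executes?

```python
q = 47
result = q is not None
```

q = 47; result = True

True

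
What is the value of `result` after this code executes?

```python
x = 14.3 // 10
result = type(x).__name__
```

x is float; result = 'float'

'float'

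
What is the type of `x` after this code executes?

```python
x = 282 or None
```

'or' returns first truthy value

int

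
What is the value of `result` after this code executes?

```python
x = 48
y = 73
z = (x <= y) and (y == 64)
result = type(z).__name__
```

x is int; y is int; z is bool; result = 'bool'

'bool'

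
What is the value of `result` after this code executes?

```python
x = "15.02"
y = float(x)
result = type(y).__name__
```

x is str; y is float; result = 'float'

'float'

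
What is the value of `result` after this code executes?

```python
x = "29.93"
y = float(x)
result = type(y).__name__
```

x is str; y is float; result = 'float'

'float'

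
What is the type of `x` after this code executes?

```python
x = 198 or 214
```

'or' returns first truthy value (int)

int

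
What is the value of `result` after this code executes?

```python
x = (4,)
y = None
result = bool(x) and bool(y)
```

x = (4,); y = None; result = False

False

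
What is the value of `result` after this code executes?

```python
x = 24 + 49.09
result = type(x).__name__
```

x is float; result = 'float'

'float'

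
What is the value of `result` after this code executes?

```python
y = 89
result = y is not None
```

y = 89; result = True

True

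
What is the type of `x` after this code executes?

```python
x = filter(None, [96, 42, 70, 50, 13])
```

filter() returns a filter object

filter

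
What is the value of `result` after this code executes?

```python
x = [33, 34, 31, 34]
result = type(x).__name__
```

x is list; result = 'list'

'list'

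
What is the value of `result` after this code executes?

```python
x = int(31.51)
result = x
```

x = 31; result = 31

31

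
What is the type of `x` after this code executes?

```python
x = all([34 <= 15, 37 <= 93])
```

all() returns bool

bool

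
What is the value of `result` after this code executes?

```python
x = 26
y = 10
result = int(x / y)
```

x = 26; y = 10; result = 2

2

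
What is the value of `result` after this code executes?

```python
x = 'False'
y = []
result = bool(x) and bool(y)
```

x = 'False'; y = []; result = False

False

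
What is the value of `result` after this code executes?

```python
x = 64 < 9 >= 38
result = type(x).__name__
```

x is bool; result = 'bool'

'bool'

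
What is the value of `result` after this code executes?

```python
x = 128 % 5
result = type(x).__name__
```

x is int; result = 'int'

'int'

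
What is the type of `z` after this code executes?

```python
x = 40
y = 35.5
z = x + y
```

int + float = float

float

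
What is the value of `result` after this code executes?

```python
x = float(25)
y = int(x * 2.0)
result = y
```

x = 25.0; y = 50; result = 50

50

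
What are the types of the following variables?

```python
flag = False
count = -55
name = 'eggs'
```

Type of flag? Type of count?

flag is assigned the constant False, which has type bool; count is assigned a bare integer (no decimal point), so it is an int

bool, int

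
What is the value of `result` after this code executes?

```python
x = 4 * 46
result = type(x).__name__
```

x is int; result = 'int'

'int'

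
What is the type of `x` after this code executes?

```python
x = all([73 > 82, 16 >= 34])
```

all() returns bool

bool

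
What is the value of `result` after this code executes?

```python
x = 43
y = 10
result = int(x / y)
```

x = 43; y = 10; result = 4

4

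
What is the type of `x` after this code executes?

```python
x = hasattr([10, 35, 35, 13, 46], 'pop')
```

hasattr() returns bool

bool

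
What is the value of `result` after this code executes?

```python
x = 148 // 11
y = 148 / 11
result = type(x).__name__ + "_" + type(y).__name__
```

x is int; y is float; result = 'int_float'

'int_float'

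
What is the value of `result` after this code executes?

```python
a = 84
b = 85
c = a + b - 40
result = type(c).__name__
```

a is int; b is int; c is int; result = 'int'

'int'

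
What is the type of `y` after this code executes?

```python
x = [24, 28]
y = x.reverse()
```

list.reverse() returns None

NoneType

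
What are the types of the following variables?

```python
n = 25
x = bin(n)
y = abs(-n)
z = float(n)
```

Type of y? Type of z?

abs() of int returns int; float() returns float

int, float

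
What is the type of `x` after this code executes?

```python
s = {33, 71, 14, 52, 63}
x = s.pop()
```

Popping from set[int] returns int

int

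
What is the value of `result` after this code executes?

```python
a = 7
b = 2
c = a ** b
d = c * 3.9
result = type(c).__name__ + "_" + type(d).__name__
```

a is int; b is int; c is int; d is float; result = 'int_float'

'int_float'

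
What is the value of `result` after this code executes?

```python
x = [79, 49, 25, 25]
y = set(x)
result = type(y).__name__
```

x is list; y is set; result = 'set'

'set'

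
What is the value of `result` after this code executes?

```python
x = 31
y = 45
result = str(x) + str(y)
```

x = 31; y = 45; result = '3145'

'3145'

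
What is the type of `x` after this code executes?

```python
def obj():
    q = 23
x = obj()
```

Function without return returns None

NoneType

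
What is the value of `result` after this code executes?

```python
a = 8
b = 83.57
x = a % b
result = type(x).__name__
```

a is int; b is float; x is float; result = 'float'

'float'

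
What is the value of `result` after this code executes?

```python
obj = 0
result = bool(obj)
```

obj = 0; result = False

False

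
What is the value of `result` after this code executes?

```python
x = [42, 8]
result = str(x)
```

x = [42, 8]; result = '[42, 8]'

'[42, 8]'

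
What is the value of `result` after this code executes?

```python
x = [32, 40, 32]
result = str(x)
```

x = [32, 40, 32]; result = '[32, 40, 32]'

'[32, 40, 32]'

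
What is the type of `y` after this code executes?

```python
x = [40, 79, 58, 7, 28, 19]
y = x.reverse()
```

list.reverse() returns None

NoneType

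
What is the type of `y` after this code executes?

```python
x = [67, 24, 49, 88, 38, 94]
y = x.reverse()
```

list.reverse() returns None

NoneType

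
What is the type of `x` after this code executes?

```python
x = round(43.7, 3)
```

round() with decimal places returns float

float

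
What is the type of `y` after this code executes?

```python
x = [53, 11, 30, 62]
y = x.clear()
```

list.clear() returns None

NoneType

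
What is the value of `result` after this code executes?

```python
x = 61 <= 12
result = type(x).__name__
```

x is bool; result = 'bool'

'bool'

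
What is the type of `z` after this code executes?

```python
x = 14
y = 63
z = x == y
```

Equality comparison returns bool

bool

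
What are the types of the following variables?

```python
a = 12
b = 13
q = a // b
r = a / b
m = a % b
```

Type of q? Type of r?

// returns int; / returns float

int, float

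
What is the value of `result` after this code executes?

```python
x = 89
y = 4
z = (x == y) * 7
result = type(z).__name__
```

x is int; y is int; z is int; result = 'int'

'int'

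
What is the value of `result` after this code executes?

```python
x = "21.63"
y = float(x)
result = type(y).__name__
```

x is str; y is float; result = 'float'

'float'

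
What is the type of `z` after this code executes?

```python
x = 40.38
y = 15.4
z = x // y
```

float // float = float

float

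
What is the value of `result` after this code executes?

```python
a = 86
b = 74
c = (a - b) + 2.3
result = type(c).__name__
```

a is int; b is int; c is float; result = 'float'

'float'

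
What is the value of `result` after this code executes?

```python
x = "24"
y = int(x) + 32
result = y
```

x = '24'; y = 56; result = 56

56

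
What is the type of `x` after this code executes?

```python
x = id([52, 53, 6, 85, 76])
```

id() returns int

int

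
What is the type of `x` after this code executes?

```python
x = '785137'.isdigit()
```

str.isdigit() returns bool

bool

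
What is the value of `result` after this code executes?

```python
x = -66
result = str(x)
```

x = -66; result = '-66'

'-66'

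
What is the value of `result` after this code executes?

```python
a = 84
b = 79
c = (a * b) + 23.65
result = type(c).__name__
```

a is int; b is int; c is float; result = 'float'

'float'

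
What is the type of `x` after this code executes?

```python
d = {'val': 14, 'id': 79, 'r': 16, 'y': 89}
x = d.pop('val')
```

dict.pop() returns the value

int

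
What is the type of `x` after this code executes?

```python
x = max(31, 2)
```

max() of ints returns int

int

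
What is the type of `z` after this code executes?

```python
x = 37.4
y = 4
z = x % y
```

float % int = float

float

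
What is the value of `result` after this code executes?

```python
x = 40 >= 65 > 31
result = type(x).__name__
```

x is bool; result = 'bool'

'bool'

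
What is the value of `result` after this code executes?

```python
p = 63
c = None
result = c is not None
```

p = 63; c = None; result = False

False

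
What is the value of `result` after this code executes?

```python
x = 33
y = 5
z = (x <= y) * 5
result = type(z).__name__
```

x is int; y is int; z is int; result = 'int'

'int'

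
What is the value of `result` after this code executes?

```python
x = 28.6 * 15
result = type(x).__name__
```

x is float; result = 'float'

'float'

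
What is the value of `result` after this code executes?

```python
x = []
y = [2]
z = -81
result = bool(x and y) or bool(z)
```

x = []; y = [2]; z = -81; result = True

True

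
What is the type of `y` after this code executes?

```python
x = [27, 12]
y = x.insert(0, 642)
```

list.insert() returns None

NoneType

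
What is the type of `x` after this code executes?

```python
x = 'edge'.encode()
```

str.encode() returns bytes

bytes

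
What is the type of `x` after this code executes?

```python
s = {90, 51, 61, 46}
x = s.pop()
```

Popping from set[int] returns int

int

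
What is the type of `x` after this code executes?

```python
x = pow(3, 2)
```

pow(int, int) returns int

int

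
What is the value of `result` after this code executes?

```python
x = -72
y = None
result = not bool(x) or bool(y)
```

x = -72; y = None; result = False

False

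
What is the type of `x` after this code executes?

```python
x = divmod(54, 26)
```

divmod() returns tuple of (quotient, remainder)

tuple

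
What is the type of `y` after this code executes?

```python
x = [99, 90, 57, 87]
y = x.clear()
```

list.clear() returns None

NoneType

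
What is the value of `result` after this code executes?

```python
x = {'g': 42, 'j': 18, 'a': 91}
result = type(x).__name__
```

x is dict; result = 'dict'

'dict'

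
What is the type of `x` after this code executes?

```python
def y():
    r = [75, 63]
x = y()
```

Function without return returns None

NoneType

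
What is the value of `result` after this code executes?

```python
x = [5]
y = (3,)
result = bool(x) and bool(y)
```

x = [5]; y = (3,); result = True

True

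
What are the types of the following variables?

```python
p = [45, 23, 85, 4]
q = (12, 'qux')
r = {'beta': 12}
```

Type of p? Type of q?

p is assigned a list literal (square brackets); q is assigned a tuple (parenthesized, comma-separated values)

list, tuple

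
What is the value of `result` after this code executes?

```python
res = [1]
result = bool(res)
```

res = [1]; result = True

True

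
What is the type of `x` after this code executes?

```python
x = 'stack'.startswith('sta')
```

str.startswith() returns bool

bool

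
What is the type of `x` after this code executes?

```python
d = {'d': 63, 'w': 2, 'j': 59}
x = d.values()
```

.values() returns dict_values view

dict_values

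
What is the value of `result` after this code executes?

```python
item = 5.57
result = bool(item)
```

item = 5.57; result = True

True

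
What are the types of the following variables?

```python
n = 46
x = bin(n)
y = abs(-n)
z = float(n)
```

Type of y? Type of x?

abs() of int returns int; bin() returns str

int, str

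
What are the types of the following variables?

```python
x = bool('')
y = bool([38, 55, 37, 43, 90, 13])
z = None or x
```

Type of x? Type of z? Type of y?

bool() returns bool; None or bool returns the bool; bool() returns bool

bool, bool, bool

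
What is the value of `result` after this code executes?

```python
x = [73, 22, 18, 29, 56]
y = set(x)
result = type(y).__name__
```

x is list; y is set; result = 'set'

'set'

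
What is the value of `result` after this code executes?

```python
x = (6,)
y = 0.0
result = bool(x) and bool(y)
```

x = (6,); y = 0.0; result = False

False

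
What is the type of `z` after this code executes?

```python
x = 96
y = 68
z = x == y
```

Equality comparison returns bool

bool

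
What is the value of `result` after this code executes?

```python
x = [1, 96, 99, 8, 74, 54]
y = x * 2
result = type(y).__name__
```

x is list; y is list; result = 'list'

'list'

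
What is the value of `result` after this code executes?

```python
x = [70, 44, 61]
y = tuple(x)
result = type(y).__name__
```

x is list; y is tuple; result = 'tuple'

'tuple'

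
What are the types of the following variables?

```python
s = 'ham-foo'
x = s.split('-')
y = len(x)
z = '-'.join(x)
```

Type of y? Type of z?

len() returns int; str.join() returns str

int, str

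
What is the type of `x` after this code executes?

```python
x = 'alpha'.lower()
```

str.lower() returns str

str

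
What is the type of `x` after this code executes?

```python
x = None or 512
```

'or' with None returns the other truthy value

int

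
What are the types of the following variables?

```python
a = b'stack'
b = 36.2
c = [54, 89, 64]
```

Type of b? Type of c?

b is assigned a number with a decimal point, so it is a float; c is assigned a list literal (square brackets)

float, list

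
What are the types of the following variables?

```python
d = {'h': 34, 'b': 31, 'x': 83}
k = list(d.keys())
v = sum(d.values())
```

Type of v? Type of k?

sum of ints is int; list() converts to list

int, list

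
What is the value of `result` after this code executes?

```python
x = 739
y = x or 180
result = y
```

x = 739; y = 739; result = 739

739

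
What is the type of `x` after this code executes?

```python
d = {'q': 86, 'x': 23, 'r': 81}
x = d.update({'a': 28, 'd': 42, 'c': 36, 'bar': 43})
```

dict.update() returns None

NoneType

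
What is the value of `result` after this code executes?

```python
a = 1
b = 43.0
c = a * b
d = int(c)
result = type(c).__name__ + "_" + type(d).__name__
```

a is int; b is float; c is float; d is int; result = 'float_int'

'float_int'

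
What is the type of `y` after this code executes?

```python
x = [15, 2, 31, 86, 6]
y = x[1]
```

Indexing list[int] returns int

int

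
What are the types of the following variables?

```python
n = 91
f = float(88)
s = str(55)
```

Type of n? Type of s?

n is assigned a bare integer (no decimal point), so it is an int; s is assigned the result of calling str(), which returns a str

int, str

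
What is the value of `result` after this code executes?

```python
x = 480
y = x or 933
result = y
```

x = 480; y = 480; result = 480

480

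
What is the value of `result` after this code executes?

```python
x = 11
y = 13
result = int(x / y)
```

x = 11; y = 13; result = 0

0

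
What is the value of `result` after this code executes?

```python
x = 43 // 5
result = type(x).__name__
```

x is int; result = 'int'

'int'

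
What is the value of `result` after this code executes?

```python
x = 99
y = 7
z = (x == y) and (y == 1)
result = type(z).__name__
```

x is int; y is int; z is bool; result = 'bool'

'bool'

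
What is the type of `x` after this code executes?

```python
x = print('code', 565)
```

print() returns None

NoneType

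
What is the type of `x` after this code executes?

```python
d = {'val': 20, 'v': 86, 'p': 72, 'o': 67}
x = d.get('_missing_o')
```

dict.get() returns None when key not found

NoneType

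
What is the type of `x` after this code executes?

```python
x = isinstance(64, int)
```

isinstance() returns bool

bool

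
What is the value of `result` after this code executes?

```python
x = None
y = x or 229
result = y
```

x = None; y = 229; result = 229

229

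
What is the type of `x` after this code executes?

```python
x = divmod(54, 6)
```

divmod() returns tuple of (quotient, remainder)

tuple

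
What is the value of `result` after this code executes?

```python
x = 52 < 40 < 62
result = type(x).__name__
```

x is bool; result = 'bool'

'bool'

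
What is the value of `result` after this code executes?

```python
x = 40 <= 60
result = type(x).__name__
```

x is bool; result = 'bool'

'bool'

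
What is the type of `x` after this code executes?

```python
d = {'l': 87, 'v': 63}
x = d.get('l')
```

dict.get() returns value type when found

int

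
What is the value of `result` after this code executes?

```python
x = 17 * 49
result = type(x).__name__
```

x is int; result = 'int'

'int'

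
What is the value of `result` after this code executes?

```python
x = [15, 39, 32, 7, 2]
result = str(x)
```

x = [15, 39, 32, 7, 2]; result = '[15, 39, 32, 7, 2]'

'[15, 39, 32, 7, 2]'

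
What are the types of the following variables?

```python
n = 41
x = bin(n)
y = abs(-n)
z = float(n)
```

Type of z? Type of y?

float() returns float; abs() of int returns int

float, int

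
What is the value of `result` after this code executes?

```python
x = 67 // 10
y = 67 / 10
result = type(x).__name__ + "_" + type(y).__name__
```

x is int; y is float; result = 'int_float'

'int_float'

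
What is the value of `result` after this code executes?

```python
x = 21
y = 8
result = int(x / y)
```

x = 21; y = 8; result = 2

2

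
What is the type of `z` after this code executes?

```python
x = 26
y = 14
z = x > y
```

Comparison returns bool

bool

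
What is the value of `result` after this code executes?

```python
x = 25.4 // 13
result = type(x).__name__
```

x is float; result = 'float'

'float'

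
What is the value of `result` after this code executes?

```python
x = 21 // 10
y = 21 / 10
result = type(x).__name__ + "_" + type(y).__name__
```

x is int; y is float; result = 'int_float'

'int_float'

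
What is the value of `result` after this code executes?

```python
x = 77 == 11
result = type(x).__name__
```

x is bool; result = 'bool'

'bool'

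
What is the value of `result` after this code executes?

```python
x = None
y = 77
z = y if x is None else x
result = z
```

x = None; y = 77; z = 77; result = 77

77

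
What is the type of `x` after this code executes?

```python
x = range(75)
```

range() returns a range object

range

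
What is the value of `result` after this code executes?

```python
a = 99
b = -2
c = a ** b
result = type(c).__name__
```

a is int; b is int; c is float; result = 'float'

'float'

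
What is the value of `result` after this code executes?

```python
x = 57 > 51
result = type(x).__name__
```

x is bool; result = 'bool'

'bool'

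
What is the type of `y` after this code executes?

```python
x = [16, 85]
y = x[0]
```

Indexing list[int] returns int

int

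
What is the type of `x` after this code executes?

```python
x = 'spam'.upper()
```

str.upper() returns str

str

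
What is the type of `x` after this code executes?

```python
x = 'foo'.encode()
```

str.encode() returns bytes

bytes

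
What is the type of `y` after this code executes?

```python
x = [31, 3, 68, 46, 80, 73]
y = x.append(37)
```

list.append() returns None (mutates in place)

NoneType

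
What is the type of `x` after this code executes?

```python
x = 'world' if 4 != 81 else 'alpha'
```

Both branches of conditional are str

str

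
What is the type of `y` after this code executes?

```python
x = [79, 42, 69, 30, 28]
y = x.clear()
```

list.clear() returns None

NoneType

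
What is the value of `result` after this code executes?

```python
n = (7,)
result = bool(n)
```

n = (7,); result = True

True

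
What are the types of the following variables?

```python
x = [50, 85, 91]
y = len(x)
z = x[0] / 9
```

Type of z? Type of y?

int / int = float; len() returns int

float, int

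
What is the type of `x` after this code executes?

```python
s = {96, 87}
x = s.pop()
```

Popping from set[int] returns int

int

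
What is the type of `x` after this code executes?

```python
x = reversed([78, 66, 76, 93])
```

reversed() on a list returns list_reverseiterator

list_reverseiterator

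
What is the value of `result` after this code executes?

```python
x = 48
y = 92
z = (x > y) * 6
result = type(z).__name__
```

x is int; y is int; z is int; result = 'int'

'int'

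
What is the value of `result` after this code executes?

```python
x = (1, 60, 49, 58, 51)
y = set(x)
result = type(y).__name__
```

x is tuple; y is set; result = 'set'

'set'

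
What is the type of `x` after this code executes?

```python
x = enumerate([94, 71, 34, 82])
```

enumerate() returns an enumerate object

enumerate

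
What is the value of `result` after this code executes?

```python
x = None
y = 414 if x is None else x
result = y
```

x = None; y = 414; result = 414

414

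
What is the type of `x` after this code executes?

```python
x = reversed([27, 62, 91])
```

reversed() on a list returns list_reverseiterator

list_reverseiterator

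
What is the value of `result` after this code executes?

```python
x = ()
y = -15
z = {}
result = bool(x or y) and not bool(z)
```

x = (); y = -15; z = {}; result = True

True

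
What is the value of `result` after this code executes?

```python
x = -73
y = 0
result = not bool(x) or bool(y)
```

x = -73; y = 0; result = False

False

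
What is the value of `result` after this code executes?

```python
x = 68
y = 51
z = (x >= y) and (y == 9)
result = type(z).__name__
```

x is int; y is int; z is bool; result = 'bool'

'bool'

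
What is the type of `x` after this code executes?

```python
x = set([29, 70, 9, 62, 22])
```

set() constructor returns set

set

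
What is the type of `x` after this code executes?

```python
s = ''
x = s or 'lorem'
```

'or' returns first truthy value (str)

str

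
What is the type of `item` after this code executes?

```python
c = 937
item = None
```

None has type NoneType

NoneType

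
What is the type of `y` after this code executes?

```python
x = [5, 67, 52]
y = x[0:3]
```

Slicing a list returns a list

list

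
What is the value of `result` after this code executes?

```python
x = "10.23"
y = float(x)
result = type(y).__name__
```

x is str; y is float; result = 'float'

'float'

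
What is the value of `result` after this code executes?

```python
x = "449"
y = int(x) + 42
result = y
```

x = '449'; y = 491; result = 491

491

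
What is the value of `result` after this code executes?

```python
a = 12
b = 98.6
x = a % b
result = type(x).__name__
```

a is int; b is float; x is float; result = 'float'

'float'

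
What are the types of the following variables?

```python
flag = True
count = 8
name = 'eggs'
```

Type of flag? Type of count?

flag is assigned the constant True, which has type bool; count is assigned a bare integer (no decimal point), so it is an int

bool, int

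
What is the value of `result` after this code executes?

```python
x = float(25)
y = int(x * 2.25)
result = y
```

x = 25.0; y = 56; result = 56

56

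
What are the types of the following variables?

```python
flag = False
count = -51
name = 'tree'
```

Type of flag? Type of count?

flag is assigned the constant False, which has type bool; count is assigned a bare integer (no decimal point), so it is an int

bool, int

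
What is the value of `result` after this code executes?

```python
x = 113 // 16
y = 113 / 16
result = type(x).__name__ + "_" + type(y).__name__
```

x is int; y is float; result = 'int_float'

'int_float'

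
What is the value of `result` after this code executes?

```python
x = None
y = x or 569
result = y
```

x = None; y = 569; result = 569

569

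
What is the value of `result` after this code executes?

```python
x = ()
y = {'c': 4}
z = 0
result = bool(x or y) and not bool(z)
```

x = (); y = {'c': 4}; z = 0; result = True

True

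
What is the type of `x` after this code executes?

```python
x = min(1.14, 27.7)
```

min() of floats returns float

float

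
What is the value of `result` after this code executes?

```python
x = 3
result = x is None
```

x = 3; result = False

False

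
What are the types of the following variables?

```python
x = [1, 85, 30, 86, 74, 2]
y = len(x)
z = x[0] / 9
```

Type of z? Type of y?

int / int = float; len() returns int

float, int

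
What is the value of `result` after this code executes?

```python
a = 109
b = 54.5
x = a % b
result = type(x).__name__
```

a is int; b is float; x is float; result = 'float'

'float'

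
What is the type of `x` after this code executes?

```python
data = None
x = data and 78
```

'and' returns first falsy value (None)

NoneType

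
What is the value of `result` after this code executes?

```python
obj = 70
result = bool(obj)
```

obj = 70; result = True

True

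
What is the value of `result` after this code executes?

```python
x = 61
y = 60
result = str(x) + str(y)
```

x = 61; y = 60; result = '6160'

'6160'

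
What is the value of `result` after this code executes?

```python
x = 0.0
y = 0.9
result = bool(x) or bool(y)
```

x = 0.0; y = 0.9; result = True

True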